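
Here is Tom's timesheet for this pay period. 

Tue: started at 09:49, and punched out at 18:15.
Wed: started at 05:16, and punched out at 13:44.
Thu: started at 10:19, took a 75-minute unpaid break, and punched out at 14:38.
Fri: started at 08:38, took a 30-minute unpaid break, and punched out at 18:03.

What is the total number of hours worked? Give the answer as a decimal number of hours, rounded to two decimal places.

28.88 hours

Tue: 09:49–18:15 = 8 h 26 min
Wed: 05:16–13:44 = 8 h 28 min
Thu: 10:19–14:38 = 4 h 19 min; less 75 min break → 3 h 4 min
Fri: 08:38–18:03 = 9 h 25 min; less 30 min break → 8 h 55 min
Total: 8 h 26 min + 8 h 28 min + 3 h 4 min + 8 h 55 min = 28 h 53 min.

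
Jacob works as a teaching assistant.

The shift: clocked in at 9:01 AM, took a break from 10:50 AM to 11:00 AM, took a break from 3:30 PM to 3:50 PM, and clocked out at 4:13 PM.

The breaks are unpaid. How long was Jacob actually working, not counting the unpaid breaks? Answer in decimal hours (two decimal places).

6.70 hours

The shift: 9:01 AM–4:13 PM = 7 h 12 min; less 30 min break → 6 h 42 min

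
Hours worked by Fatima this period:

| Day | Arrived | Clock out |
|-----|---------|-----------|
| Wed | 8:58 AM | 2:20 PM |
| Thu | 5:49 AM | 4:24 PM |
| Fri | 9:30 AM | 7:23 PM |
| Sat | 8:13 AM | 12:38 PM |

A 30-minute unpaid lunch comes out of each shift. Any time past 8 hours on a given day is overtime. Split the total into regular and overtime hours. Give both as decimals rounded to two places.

Wed: 8:58 AM–2:20 PM = 5 h 22 min; less 30 min break → 4 h 52 min
Thu: 5:49 AM–4:24 PM = 10 h 35 min; less 30 min break → 10 h 5 min
Fri: 9:30 AM–7:23 PM = 9 h 53 min; less 30 min break → 9 h 23 min
Sat: 8:13 AM–12:38 PM = 4 h 25 min; less 30 min break → 3 h 55 min
Wed reg 4 h 52 min / OT 0 h 0 min; Thu reg 8 h 0 min / OT 2 h 5 min; Fri reg 8 h 0 min / OT 1 h 23 min; Sat reg 3 h 55 min / OT 0 h 0 min.
Totals: regular 24 h 47 min, overtime 3 h 28 min.

Regular 24.78 hours, overtime 3.47 hours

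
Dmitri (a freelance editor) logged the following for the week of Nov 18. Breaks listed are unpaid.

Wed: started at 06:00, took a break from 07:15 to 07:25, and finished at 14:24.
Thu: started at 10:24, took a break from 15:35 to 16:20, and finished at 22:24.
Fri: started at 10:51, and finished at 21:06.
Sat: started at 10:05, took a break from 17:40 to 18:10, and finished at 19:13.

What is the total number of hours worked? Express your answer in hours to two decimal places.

38.37 hours

Wed: 06:00–14:24 = 8 h 24 min; less 10 min break → 8 h 14 min
Thu: 10:24–22:24 = 12 h 0 min; less 45 min break → 11 h 15 min
Fri: 10:51–21:06 = 10 h 15 min
Sat: 10:05–19:13 = 9 h 8 min; less 30 min break → 8 h 38 min
Total: 8 h 14 min + 11 h 15 min + 10 h 15 min + 8 h 38 min = 38 h 22 min.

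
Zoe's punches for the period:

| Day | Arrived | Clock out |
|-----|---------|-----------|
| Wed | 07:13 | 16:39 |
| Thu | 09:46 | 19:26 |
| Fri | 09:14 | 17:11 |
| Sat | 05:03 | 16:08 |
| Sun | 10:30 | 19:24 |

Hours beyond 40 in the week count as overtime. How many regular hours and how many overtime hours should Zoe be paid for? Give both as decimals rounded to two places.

Wed: 07:13–16:39 = 9 h 26 min
Thu: 09:46–19:26 = 9 h 40 min
Fri: 09:14–17:11 = 7 h 57 min
Sat: 05:03–16:08 = 11 h 5 min
Sun: 10:30–19:24 = 8 h 54 min
Total worked: 47 h 2 min = 47.03 h.
Threshold 40 h → overtime 7 h 2 min, regular 40 h 0 min.

Regular 40.00 hours, overtime 7.03 hours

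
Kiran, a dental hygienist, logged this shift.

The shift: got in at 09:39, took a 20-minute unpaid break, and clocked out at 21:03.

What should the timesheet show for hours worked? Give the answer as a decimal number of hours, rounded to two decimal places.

11.07 hours

The shift: 09:39–21:03 = 11 h 24 min; less 20 min break → 11 h 4 min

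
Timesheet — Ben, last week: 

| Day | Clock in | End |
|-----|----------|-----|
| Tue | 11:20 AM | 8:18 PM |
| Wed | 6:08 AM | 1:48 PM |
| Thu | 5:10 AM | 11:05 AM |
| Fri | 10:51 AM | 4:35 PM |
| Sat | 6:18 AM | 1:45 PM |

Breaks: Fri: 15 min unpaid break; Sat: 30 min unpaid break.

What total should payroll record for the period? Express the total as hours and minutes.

34 h 59 min

Tue: 11:20 AM–8:18 PM = 8 h 58 min
Wed: 6:08 AM–1:48 PM = 7 h 40 min
Thu: 5:10 AM–11:05 AM = 5 h 55 min
Fri: 10:51 AM–4:35 PM = 5 h 44 min; less 15 min break → 5 h 29 min
Sat: 6:18 AM–1:45 PM = 7 h 27 min; less 30 min break → 6 h 57 min
Total: 8 h 58 min + 7 h 40 min + 5 h 55 min + 5 h 29 min + 6 h 57 min = 34 h 59 min.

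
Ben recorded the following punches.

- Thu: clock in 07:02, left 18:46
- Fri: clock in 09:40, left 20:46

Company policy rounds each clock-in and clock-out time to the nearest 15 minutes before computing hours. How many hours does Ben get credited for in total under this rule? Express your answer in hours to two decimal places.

Thu: in 07:02→07:00, out 18:46→18:45; 11 h 45 min
Fri: in 09:40→09:45, out 20:46→20:45; 11 h 0 min
Total credited: 22 h 45 min.

22.75 hours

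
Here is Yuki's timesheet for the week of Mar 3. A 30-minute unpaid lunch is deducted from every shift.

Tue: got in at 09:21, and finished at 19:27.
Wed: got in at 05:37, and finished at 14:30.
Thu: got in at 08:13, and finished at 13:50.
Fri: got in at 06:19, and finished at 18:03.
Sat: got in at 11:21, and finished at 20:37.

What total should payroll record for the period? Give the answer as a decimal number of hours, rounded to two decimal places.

43.10 hours

Tue: 09:21–19:27 = 10 h 6 min; less 30 min break → 9 h 36 min
Wed: 05:37–14:30 = 8 h 53 min; less 30 min break → 8 h 23 min
Thu: 08:13–13:50 = 5 h 37 min; less 30 min break → 5 h 7 min
Fri: 06:19–18:03 = 11 h 44 min; less 30 min break → 11 h 14 min
Sat: 11:21–20:37 = 9 h 16 min; less 30 min break → 8 h 46 min
Total: 9 h 36 min + 8 h 23 min + 5 h 7 min + 11 h 14 min + 8 h 46 min = 43 h 6 min.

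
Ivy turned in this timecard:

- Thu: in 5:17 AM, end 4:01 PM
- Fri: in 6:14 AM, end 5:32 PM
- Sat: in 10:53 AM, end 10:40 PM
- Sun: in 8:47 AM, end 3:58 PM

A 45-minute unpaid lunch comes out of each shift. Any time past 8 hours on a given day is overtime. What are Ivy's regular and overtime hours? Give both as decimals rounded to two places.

Regular 30.43 hours, overtime 7.57 hours

Thu: 5:17 AM–4:01 PM = 10 h 44 min; less 45 min break → 9 h 59 min
Fri: 6:14 AM–5:32 PM = 11 h 18 min; less 45 min break → 10 h 33 min
Sat: 10:53 AM–10:40 PM = 11 h 47 min; less 45 min break → 11 h 2 min
Sun: 8:47 AM–3:58 PM = 7 h 11 min; less 45 min break → 6 h 26 min
Thu reg 8 h 0 min / OT 1 h 59 min; Fri reg 8 h 0 min / OT 2 h 33 min; Sat reg 8 h 0 min / OT 3 h 2 min; Sun reg 6 h 26 min / OT 0 h 0 min.
Totals: regular 30 h 26 min, overtime 7 h 34 min.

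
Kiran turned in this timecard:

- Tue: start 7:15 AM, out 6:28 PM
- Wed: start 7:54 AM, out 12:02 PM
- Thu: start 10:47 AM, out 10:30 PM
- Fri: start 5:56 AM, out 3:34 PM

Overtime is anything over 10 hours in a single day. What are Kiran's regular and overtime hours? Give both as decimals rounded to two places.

Regular 33.77 hours, overtime 2.93 hours

Tue: 7:15 AM–6:28 PM = 11 h 13 min
Wed: 7:54 AM–12:02 PM = 4 h 8 min
Thu: 10:47 AM–10:30 PM = 11 h 43 min
Fri: 5:56 AM–3:34 PM = 9 h 38 min
Tue reg 10 h 0 min / OT 1 h 13 min; Wed reg 4 h 8 min / OT 0 h 0 min; Thu reg 10 h 0 min / OT 1 h 43 min; Fri reg 9 h 38 min / OT 0 h 0 min.
Totals: regular 33 h 46 min, overtime 2 h 56 min.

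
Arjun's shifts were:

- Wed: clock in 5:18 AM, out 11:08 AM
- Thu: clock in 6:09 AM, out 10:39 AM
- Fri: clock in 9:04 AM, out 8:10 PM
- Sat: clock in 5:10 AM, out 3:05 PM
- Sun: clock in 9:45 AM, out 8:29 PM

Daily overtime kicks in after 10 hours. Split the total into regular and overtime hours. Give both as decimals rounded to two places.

Regular 40.25 hours, overtime 1.83 hours

Wed: 5:18 AM–11:08 AM = 5 h 50 min
Thu: 6:09 AM–10:39 AM = 4 h 30 min
Fri: 9:04 AM–8:10 PM = 11 h 6 min
Sat: 5:10 AM–3:05 PM = 9 h 55 min
Sun: 9:45 AM–8:29 PM = 10 h 44 min
Wed reg 5 h 50 min / OT 0 h 0 min; Thu reg 4 h 30 min / OT 0 h 0 min; Fri reg 10 h 0 min / OT 1 h 6 min; Sat reg 9 h 55 min / OT 0 h 0 min; Sun reg 10 h 0 min / OT 0 h 44 min.
Totals: regular 40 h 15 min, overtime 1 h 50 min.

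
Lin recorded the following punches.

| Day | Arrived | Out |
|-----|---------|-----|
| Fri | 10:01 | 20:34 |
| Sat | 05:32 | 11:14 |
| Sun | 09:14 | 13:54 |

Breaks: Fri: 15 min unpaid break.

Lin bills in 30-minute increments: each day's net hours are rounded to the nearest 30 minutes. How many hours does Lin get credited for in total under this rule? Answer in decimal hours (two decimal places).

Fri: 10:01–20:34 = 10 h 33 min − 15 min = 10 h 18 min → rounds to 10 h 30 min
Sat: 05:32–11:14 = 5 h 42 min → rounds to 5 h 30 min
Sun: 09:14–13:54 = 4 h 40 min → rounds to 4 h 30 min
Total credited: 20 h 30 min.

20.50 hours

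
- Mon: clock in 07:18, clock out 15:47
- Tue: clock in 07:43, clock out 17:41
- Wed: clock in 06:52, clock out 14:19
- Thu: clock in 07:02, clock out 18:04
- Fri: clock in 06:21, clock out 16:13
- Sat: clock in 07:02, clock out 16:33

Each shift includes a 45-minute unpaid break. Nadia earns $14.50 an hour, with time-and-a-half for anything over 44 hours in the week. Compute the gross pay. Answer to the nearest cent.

Mon: 07:18–15:47 = 8 h 29 min; less 45 min break → 7 h 44 min
Tue: 07:43–17:41 = 9 h 58 min; less 45 min break → 9 h 13 min
Wed: 06:52–14:19 = 7 h 27 min; less 45 min break → 6 h 42 min
Thu: 07:02–18:04 = 11 h 2 min; less 45 min break → 10 h 17 min
Fri: 06:21–16:13 = 9 h 52 min; less 45 min break → 9 h 7 min
Sat: 07:02–16:33 = 9 h 31 min; less 45 min break → 8 h 46 min
Total worked: 51 h 49 min = 3109 min.
Regular 44 h 0 min = 2640 min at $14.50/h; overtime 7 h 49 min = 469 min at $21.75/h.
Pay = (2640 × $14.50 + 469 × $21.75) ÷ 60 = $808.01.

$808.01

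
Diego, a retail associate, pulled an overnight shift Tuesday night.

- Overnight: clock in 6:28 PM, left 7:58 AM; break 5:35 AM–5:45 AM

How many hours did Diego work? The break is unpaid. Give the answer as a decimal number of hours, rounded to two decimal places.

13.33 hours

Overnight: 6:28 PM → midnight = 5 h 32 min; midnight → 7:58 AM = 7 h 58 min; span 13 h 30 min; less 10 min break → 13 h 20 min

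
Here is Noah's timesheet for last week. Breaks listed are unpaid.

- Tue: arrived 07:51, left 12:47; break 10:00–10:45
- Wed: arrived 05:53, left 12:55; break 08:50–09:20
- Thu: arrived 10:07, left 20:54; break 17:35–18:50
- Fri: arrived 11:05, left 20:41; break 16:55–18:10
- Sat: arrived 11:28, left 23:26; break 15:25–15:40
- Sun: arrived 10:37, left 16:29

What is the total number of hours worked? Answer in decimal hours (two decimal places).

Tue: 07:51–12:47 = 4 h 56 min; less 45 min break → 4 h 11 min
Wed: 05:53–12:55 = 7 h 2 min; less 30 min break → 6 h 32 min
Thu: 10:07–20:54 = 10 h 47 min; less 75 min break → 9 h 32 min
Fri: 11:05–20:41 = 9 h 36 min; less 75 min break → 8 h 21 min
Sat: 11:28–23:26 = 11 h 58 min; less 15 min break → 11 h 43 min
Sun: 10:37–16:29 = 5 h 52 min
Total: 4 h 11 min + 6 h 32 min + 9 h 32 min + 8 h 21 min + 11 h 43 min + 5 h 52 min = 46 h 11 min.

46.18 hours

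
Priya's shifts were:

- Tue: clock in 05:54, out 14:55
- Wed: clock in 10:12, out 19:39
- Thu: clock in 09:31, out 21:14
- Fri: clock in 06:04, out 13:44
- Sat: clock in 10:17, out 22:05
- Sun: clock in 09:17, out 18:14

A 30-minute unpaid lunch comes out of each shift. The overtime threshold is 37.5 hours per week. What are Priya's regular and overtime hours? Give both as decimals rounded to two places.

Tue: 05:54–14:55 = 9 h 1 min; less 30 min break → 8 h 31 min
Wed: 10:12–19:39 = 9 h 27 min; less 30 min break → 8 h 57 min
Thu: 09:31–21:14 = 11 h 43 min; less 30 min break → 11 h 13 min
Fri: 06:04–13:44 = 7 h 40 min; less 30 min break → 7 h 10 min
Sat: 10:17–22:05 = 11 h 48 min; less 30 min break → 11 h 18 min
Sun: 09:17–18:14 = 8 h 57 min; less 30 min break → 8 h 27 min
Total worked: 55 h 36 min = 55.60 h.
Threshold 37.5 h → overtime 18 h 6 min, regular 37 h 30 min.

Regular 37.50 hours, overtime 18.10 hours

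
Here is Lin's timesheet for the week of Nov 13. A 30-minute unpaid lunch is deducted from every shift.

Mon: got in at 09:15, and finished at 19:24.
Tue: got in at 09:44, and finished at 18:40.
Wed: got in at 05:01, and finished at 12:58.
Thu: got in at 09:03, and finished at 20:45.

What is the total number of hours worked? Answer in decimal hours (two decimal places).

Mon: 09:15–19:24 = 10 h 9 min; less 30 min break → 9 h 39 min
Tue: 09:44–18:40 = 8 h 56 min; less 30 min break → 8 h 26 min
Wed: 05:01–12:58 = 7 h 57 min; less 30 min break → 7 h 27 min
Thu: 09:03–20:45 = 11 h 42 min; less 30 min break → 11 h 12 min
Total: 9 h 39 min + 8 h 26 min + 7 h 27 min + 11 h 12 min = 36 h 44 min.

36.73 hours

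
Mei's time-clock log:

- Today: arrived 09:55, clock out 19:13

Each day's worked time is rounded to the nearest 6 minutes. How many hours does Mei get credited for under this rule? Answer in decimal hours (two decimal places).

Today: 09:55–19:13 = 9 h 18 min → rounds to 9 h 18 min

9.30 hours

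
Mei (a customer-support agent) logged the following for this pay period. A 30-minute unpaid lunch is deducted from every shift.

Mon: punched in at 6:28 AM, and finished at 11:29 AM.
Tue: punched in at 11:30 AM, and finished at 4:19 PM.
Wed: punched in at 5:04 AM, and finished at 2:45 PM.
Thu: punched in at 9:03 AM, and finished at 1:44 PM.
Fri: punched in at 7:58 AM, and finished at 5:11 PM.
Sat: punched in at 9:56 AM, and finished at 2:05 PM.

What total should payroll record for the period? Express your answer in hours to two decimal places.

Mon: 6:28 AM–11:29 AM = 5 h 1 min; less 30 min break → 4 h 31 min
Tue: 11:30 AM–4:19 PM = 4 h 49 min; less 30 min break → 4 h 19 min
Wed: 5:04 AM–2:45 PM = 9 h 41 min; less 30 min break → 9 h 11 min
Thu: 9:03 AM–1:44 PM = 4 h 41 min; less 30 min break → 4 h 11 min
Fri: 7:58 AM–5:11 PM = 9 h 13 min; less 30 min break → 8 h 43 min
Sat: 9:56 AM–2:05 PM = 4 h 9 min; less 30 min break → 3 h 39 min
Total: 4 h 31 min + 4 h 19 min + 9 h 11 min + 4 h 11 min + 8 h 43 min + 3 h 39 min = 34 h 34 min.

34.57 hours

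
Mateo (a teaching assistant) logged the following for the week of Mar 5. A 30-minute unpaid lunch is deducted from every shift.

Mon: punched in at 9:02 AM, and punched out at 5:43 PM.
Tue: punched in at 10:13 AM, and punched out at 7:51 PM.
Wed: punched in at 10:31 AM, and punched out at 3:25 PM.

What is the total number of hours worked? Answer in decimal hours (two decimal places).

21.72 hours

Mon: 9:02 AM–5:43 PM = 8 h 41 min; less 30 min break → 8 h 11 min
Tue: 10:13 AM–7:51 PM = 9 h 38 min; less 30 min break → 9 h 8 min
Wed: 10:31 AM–3:25 PM = 4 h 54 min; less 30 min break → 4 h 24 min
Total: 8 h 11 min + 9 h 8 min + 4 h 24 min = 21 h 43 min.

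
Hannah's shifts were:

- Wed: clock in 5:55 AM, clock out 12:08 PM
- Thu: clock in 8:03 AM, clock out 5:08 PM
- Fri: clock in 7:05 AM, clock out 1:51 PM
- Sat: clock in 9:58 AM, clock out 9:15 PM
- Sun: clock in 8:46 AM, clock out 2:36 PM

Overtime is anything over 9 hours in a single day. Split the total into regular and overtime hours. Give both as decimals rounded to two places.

Regular 36.82 hours, overtime 2.37 hours

Wed: 5:55 AM–12:08 PM = 6 h 13 min
Thu: 8:03 AM–5:08 PM = 9 h 5 min
Fri: 7:05 AM–1:51 PM = 6 h 46 min
Sat: 9:58 AM–9:15 PM = 11 h 17 min
Sun: 8:46 AM–2:36 PM = 5 h 50 min
Wed reg 6 h 13 min / OT 0 h 0 min; Thu reg 9 h 0 min / OT 0 h 5 min; Fri reg 6 h 46 min / OT 0 h 0 min; Sat reg 9 h 0 min / OT 2 h 17 min; Sun reg 5 h 50 min / OT 0 h 0 min.
Totals: regular 36 h 49 min, overtime 2 h 22 min.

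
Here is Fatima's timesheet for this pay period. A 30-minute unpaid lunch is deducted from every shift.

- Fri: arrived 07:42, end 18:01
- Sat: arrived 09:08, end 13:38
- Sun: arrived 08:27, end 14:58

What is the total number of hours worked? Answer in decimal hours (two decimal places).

19.83 hours

Fri: 07:42–18:01 = 10 h 19 min; less 30 min break → 9 h 49 min
Sat: 09:08–13:38 = 4 h 30 min; less 30 min break → 4 h 0 min
Sun: 08:27–14:58 = 6 h 31 min; less 30 min break → 6 h 1 min
Total: 9 h 49 min + 4 h 0 min + 6 h 1 min = 19 h 50 min.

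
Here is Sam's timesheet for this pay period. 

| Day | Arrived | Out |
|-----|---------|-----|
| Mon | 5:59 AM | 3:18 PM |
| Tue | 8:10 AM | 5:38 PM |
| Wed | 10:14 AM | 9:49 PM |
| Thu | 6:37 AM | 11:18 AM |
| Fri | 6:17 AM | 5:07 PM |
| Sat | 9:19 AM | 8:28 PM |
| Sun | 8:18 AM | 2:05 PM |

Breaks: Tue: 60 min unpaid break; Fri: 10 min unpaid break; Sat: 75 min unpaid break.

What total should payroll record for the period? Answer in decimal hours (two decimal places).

60.40 hours

Mon: 5:59 AM–3:18 PM = 9 h 19 min
Tue: 8:10 AM–5:38 PM = 9 h 28 min; less 60 min break → 8 h 28 min
Wed: 10:14 AM–9:49 PM = 11 h 35 min
Thu: 6:37 AM–11:18 AM = 4 h 41 min
Fri: 6:17 AM–5:07 PM = 10 h 50 min; less 10 min break → 10 h 40 min
Sat: 9:19 AM–8:28 PM = 11 h 9 min; less 75 min break → 9 h 54 min
Sun: 8:18 AM–2:05 PM = 5 h 47 min
Total: 9 h 19 min + 8 h 28 min + 11 h 35 min + 4 h 41 min + 10 h 40 min + 9 h 54 min + 5 h 47 min = 60 h 24 min.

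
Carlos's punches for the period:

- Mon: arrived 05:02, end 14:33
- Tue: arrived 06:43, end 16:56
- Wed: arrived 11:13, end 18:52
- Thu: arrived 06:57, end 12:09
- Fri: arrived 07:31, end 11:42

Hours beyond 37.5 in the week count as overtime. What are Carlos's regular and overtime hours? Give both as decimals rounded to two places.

Mon: 05:02–14:33 = 9 h 31 min
Tue: 06:43–16:56 = 10 h 13 min
Wed: 11:13–18:52 = 7 h 39 min
Thu: 06:57–12:09 = 5 h 12 min
Fri: 07:31–11:42 = 4 h 11 min
Total worked: 36 h 46 min = 36.77 h.
Threshold 37.5 h → overtime 0 h 0 min, regular 36 h 46 min.

Regular 36.77 hours, overtime 0.00 hours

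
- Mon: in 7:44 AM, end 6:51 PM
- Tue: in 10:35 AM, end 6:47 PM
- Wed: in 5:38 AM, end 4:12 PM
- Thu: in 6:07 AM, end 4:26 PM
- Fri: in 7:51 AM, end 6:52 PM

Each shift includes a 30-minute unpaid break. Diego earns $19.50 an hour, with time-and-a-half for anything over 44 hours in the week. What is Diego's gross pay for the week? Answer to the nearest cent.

Mon: 7:44 AM–6:51 PM = 11 h 7 min; less 30 min break → 10 h 37 min
Tue: 10:35 AM–6:47 PM = 8 h 12 min; less 30 min break → 7 h 42 min
Wed: 5:38 AM–4:12 PM = 10 h 34 min; less 30 min break → 10 h 4 min
Thu: 6:07 AM–4:26 PM = 10 h 19 min; less 30 min break → 9 h 49 min
Fri: 7:51 AM–6:52 PM = 11 h 1 min; less 30 min break → 10 h 31 min
Total worked: 48 h 43 min = 2923 min.
Regular 44 h 0 min = 2640 min at $19.50/h; overtime 4 h 43 min = 283 min at $29.25/h.
Pay = (2640 × $19.50 + 283 × $29.25) ÷ 60 = $995.96.

$995.96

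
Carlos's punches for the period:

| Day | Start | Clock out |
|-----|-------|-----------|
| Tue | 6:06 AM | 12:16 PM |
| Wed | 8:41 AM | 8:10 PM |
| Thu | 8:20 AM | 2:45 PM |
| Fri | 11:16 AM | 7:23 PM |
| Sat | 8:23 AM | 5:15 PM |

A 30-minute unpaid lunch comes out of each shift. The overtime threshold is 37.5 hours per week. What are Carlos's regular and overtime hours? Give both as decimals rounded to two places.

Regular 37.50 hours, overtime 1.05 hours

Tue: 6:06 AM–12:16 PM = 6 h 10 min; less 30 min break → 5 h 40 min
Wed: 8:41 AM–8:10 PM = 11 h 29 min; less 30 min break → 10 h 59 min
Thu: 8:20 AM–2:45 PM = 6 h 25 min; less 30 min break → 5 h 55 min
Fri: 11:16 AM–7:23 PM = 8 h 7 min; less 30 min break → 7 h 37 min
Sat: 8:23 AM–5:15 PM = 8 h 52 min; less 30 min break → 8 h 22 min
Total worked: 38 h 33 min = 38.55 h.
Threshold 37.5 h → overtime 1 h 3 min, regular 37 h 30 min.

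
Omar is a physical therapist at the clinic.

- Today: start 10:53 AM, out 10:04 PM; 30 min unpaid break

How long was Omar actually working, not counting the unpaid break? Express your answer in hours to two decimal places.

10.68 hours

Today: 10:53 AM–10:04 PM = 11 h 11 min; less 30 min break → 10 h 41 min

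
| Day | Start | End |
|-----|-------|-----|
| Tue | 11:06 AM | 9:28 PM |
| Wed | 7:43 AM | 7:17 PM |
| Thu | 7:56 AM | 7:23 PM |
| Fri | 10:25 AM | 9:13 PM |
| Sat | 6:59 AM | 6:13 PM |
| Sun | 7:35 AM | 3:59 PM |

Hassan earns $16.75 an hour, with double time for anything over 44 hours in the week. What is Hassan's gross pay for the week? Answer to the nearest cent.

$1400.86

Tue: 11:06 AM–9:28 PM = 10 h 22 min
Wed: 7:43 AM–7:17 PM = 11 h 34 min
Thu: 7:56 AM–7:23 PM = 11 h 27 min
Fri: 10:25 AM–9:13 PM = 10 h 48 min
Sat: 6:59 AM–6:13 PM = 11 h 14 min
Sun: 7:35 AM–3:59 PM = 8 h 24 min
Total worked: 63 h 49 min = 3829 min.
Regular 44 h 0 min = 2640 min at $16.75/h; overtime 19 h 49 min = 1189 min at $33.50/h.
Pay = (2640 × $16.75 + 1189 × $33.50) ÷ 60 = $1400.86.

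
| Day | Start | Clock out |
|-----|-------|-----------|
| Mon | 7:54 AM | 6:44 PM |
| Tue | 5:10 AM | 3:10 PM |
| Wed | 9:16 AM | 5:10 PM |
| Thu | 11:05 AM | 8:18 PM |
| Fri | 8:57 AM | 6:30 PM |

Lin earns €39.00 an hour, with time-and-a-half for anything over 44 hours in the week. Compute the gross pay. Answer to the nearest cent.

Mon: 7:54 AM–6:44 PM = 10 h 50 min
Tue: 5:10 AM–3:10 PM = 10 h 0 min
Wed: 9:16 AM–5:10 PM = 7 h 54 min
Thu: 11:05 AM–8:18 PM = 9 h 13 min
Fri: 8:57 AM–6:30 PM = 9 h 33 min
Total worked: 47 h 30 min = 2850 min.
Regular 44 h 0 min = 2640 min at €39.00/h; overtime 3 h 30 min = 210 min at €58.50/h.
Pay = (2640 × €39.00 + 210 × €58.50) ÷ 60 = €1920.75.

€1920.75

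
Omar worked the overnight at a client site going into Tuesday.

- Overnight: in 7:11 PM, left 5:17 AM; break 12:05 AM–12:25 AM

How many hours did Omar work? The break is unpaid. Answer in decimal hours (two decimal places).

Overnight: 7:11 PM → midnight = 4 h 49 min; midnight → 5:17 AM = 5 h 17 min; span 10 h 6 min; less 20 min break → 9 h 46 min

9.77 hours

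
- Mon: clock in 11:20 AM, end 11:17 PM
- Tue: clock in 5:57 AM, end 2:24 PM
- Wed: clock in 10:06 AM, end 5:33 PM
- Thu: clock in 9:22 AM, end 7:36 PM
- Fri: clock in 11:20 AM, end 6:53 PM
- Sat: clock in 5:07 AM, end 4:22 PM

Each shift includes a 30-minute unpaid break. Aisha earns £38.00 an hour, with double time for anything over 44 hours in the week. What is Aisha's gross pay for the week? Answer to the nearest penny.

Mon: 11:20 AM–11:17 PM = 11 h 57 min; less 30 min break → 11 h 27 min
Tue: 5:57 AM–2:24 PM = 8 h 27 min; less 30 min break → 7 h 57 min
Wed: 10:06 AM–5:33 PM = 7 h 27 min; less 30 min break → 6 h 57 min
Thu: 9:22 AM–7:36 PM = 10 h 14 min; less 30 min break → 9 h 44 min
Fri: 11:20 AM–6:53 PM = 7 h 33 min; less 30 min break → 7 h 3 min
Sat: 5:07 AM–4:22 PM = 11 h 15 min; less 30 min break → 10 h 45 min
Total worked: 53 h 53 min = 3233 min.
Regular 44 h 0 min = 2640 min at £38.00/h; overtime 9 h 53 min = 593 min at £76.00/h.
Pay = (2640 × £38.00 + 593 × £76.00) ÷ 60 = £2423.13.

£2423.13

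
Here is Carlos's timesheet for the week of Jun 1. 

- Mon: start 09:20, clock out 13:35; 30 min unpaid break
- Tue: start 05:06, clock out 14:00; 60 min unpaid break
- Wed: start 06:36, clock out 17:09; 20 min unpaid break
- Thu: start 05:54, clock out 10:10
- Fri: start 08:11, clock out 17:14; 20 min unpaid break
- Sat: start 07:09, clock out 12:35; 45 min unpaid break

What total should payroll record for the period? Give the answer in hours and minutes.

Mon: 09:20–13:35 = 4 h 15 min; less 30 min break → 3 h 45 min
Tue: 05:06–14:00 = 8 h 54 min; less 60 min break → 7 h 54 min
Wed: 06:36–17:09 = 10 h 33 min; less 20 min break → 10 h 13 min
Thu: 05:54–10:10 = 4 h 16 min
Fri: 08:11–17:14 = 9 h 3 min; less 20 min break → 8 h 43 min
Sat: 07:09–12:35 = 5 h 26 min; less 45 min break → 4 h 41 min
Total: 3 h 45 min + 7 h 54 min + 10 h 13 min + 4 h 16 min + 8 h 43 min + 4 h 41 min = 39 h 32 min.

39 h 32 min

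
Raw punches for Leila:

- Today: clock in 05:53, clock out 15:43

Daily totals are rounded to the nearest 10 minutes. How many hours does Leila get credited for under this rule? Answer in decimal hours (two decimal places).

9.83 hours

Today: 05:53–15:43 = 9 h 50 min → rounds to 9 h 50 min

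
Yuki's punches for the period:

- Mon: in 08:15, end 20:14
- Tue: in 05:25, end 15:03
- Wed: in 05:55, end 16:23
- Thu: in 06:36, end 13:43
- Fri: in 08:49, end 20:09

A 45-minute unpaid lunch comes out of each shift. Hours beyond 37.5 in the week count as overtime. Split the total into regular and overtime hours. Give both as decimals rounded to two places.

Mon: 08:15–20:14 = 11 h 59 min; less 45 min break → 11 h 14 min
Tue: 05:25–15:03 = 9 h 38 min; less 45 min break → 8 h 53 min
Wed: 05:55–16:23 = 10 h 28 min; less 45 min break → 9 h 43 min
Thu: 06:36–13:43 = 7 h 7 min; less 45 min break → 6 h 22 min
Fri: 08:49–20:09 = 11 h 20 min; less 45 min break → 10 h 35 min
Total worked: 46 h 47 min = 46.78 h.
Threshold 37.5 h → overtime 9 h 17 min, regular 37 h 30 min.

Regular 37.50 hours, overtime 9.28 hours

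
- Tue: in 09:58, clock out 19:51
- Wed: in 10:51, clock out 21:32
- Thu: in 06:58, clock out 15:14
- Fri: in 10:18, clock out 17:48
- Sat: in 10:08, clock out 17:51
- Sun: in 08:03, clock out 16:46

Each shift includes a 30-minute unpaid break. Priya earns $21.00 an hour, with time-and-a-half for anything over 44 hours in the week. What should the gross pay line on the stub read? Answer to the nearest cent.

$1105.65

Tue: 09:58–19:51 = 9 h 53 min; less 30 min break → 9 h 23 min
Wed: 10:51–21:32 = 10 h 41 min; less 30 min break → 10 h 11 min
Thu: 06:58–15:14 = 8 h 16 min; less 30 min break → 7 h 46 min
Fri: 10:18–17:48 = 7 h 30 min; less 30 min break → 7 h 0 min
Sat: 10:08–17:51 = 7 h 43 min; less 30 min break → 7 h 13 min
Sun: 08:03–16:46 = 8 h 43 min; less 30 min break → 8 h 13 min
Total worked: 49 h 46 min = 2986 min.
Regular 44 h 0 min = 2640 min at $21.00/h; overtime 5 h 46 min = 346 min at $31.50/h.
Pay = (2640 × $21.00 + 346 × $31.50) ÷ 60 = $1105.65.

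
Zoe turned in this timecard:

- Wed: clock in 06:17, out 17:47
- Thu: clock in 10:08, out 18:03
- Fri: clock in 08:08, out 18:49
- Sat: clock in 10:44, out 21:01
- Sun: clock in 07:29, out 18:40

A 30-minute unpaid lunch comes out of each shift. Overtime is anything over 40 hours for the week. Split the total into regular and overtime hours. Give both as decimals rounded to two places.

Regular 40.00 hours, overtime 9.07 hours

Wed: 06:17–17:47 = 11 h 30 min; less 30 min break → 11 h 0 min
Thu: 10:08–18:03 = 7 h 55 min; less 30 min break → 7 h 25 min
Fri: 08:08–18:49 = 10 h 41 min; less 30 min break → 10 h 11 min
Sat: 10:44–21:01 = 10 h 17 min; less 30 min break → 9 h 47 min
Sun: 07:29–18:40 = 11 h 11 min; less 30 min break → 10 h 41 min
Total worked: 49 h 4 min = 49.07 h.
Threshold 40 h → overtime 9 h 4 min, regular 40 h 0 min.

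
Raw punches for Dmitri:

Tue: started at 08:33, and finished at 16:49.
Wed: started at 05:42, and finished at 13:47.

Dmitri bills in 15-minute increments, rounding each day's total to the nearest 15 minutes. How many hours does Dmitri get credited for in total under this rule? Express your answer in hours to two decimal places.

16.25 hours

Tue: 08:33–16:49 = 8 h 16 min → rounds to 8 h 15 min
Wed: 05:42–13:47 = 8 h 5 min → rounds to 8 h 0 min
Total credited: 16 h 15 min.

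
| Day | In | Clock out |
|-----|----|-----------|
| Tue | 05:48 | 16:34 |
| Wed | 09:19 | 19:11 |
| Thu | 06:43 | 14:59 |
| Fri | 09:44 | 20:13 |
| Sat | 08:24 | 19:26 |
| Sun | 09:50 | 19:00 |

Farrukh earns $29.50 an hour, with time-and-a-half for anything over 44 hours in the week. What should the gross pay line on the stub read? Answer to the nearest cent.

Tue: 05:48–16:34 = 10 h 46 min
Wed: 09:19–19:11 = 9 h 52 min
Thu: 06:43–14:59 = 8 h 16 min
Fri: 09:44–20:13 = 10 h 29 min
Sat: 08:24–19:26 = 11 h 2 min
Sun: 09:50–19:00 = 9 h 10 min
Total worked: 59 h 35 min = 3575 min.
Regular 44 h 0 min = 2640 min at $29.50/h; overtime 15 h 35 min = 935 min at $44.25/h.
Pay = (2640 × $29.50 + 935 × $44.25) ÷ 60 = $1987.56.

$1987.56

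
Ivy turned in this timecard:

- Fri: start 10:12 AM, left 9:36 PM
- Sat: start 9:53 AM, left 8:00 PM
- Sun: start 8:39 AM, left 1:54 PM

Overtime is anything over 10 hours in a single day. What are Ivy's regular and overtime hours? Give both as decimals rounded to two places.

Regular 25.25 hours, overtime 1.52 hours

Fri: 10:12 AM–9:36 PM = 11 h 24 min
Sat: 9:53 AM–8:00 PM = 10 h 7 min
Sun: 8:39 AM–1:54 PM = 5 h 15 min
Fri reg 10 h 0 min / OT 1 h 24 min; Sat reg 10 h 0 min / OT 0 h 7 min; Sun reg 5 h 15 min / OT 0 h 0 min.
Totals: regular 25 h 15 min, overtime 1 h 31 min.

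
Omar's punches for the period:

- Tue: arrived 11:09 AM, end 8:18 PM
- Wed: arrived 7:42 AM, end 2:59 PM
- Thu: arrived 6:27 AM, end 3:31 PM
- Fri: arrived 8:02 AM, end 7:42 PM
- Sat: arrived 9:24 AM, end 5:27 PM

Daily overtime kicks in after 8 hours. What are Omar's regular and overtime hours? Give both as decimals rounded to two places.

Regular 39.28 hours, overtime 5.93 hours

Tue: 11:09 AM–8:18 PM = 9 h 9 min
Wed: 7:42 AM–2:59 PM = 7 h 17 min
Thu: 6:27 AM–3:31 PM = 9 h 4 min
Fri: 8:02 AM–7:42 PM = 11 h 40 min
Sat: 9:24 AM–5:27 PM = 8 h 3 min
Tue reg 8 h 0 min / OT 1 h 9 min; Wed reg 7 h 17 min / OT 0 h 0 min; Thu reg 8 h 0 min / OT 1 h 4 min; Fri reg 8 h 0 min / OT 3 h 40 min; Sat reg 8 h 0 min / OT 0 h 3 min.
Totals: regular 39 h 17 min, overtime 5 h 56 min.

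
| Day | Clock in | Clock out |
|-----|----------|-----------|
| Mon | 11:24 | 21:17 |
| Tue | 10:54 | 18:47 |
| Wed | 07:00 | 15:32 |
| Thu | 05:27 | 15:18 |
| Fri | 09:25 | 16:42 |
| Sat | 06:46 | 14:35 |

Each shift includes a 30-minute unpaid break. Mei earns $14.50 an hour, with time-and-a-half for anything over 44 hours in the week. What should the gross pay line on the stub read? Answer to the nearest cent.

Mon: 11:24–21:17 = 9 h 53 min; less 30 min break → 9 h 23 min
Tue: 10:54–18:47 = 7 h 53 min; less 30 min break → 7 h 23 min
Wed: 07:00–15:32 = 8 h 32 min; less 30 min break → 8 h 2 min
Thu: 05:27–15:18 = 9 h 51 min; less 30 min break → 9 h 21 min
Fri: 09:25–16:42 = 7 h 17 min; less 30 min break → 6 h 47 min
Sat: 06:46–14:35 = 7 h 49 min; less 30 min break → 7 h 19 min
Total worked: 48 h 15 min = 2895 min.
Regular 44 h 0 min = 2640 min at $14.50/h; overtime 4 h 15 min = 255 min at $21.75/h.
Pay = (2640 × $14.50 + 255 × $21.75) ÷ 60 = $730.44.

$730.44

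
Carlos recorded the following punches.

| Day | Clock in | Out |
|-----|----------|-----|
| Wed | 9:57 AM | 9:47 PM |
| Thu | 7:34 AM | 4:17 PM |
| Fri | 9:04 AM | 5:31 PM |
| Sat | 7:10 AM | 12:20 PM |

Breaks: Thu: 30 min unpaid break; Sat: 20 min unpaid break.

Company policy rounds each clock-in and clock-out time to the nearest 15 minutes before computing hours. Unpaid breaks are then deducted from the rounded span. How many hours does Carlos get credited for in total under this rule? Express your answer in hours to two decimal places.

33.17 hours

Wed: in 9:57 AM→10:00 AM, out 9:47 PM→9:45 PM; 11 h 45 min
Thu: in 7:34 AM→7:30 AM, out 4:17 PM→4:15 PM; 8 h 45 min − 30 min = 8 h 15 min
Fri: in 9:04 AM→9:00 AM, out 5:31 PM→5:30 PM; 8 h 30 min
Sat: in 7:10 AM→7:15 AM, out 12:20 PM→12:15 PM; 5 h 0 min − 20 min = 4 h 40 min
Total credited: 33 h 10 min.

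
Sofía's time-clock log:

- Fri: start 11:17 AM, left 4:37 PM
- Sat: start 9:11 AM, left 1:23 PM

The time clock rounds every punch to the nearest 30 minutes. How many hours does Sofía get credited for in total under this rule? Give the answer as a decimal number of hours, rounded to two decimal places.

Fri: in 11:17 AM→11:30 AM, out 4:37 PM→4:30 PM; 5 h 0 min
Sat: in 9:11 AM→9:00 AM, out 1:23 PM→1:30 PM; 4 h 30 min
Total credited: 9 h 30 min.

9.50 hours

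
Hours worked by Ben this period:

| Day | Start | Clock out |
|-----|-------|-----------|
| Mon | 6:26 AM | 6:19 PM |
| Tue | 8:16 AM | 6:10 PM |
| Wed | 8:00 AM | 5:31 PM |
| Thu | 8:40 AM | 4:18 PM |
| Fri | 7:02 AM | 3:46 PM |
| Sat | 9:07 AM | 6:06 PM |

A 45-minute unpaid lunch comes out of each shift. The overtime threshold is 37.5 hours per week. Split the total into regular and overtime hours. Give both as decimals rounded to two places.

Regular 37.50 hours, overtime 14.65 hours

Mon: 6:26 AM–6:19 PM = 11 h 53 min; less 45 min break → 11 h 8 min
Tue: 8:16 AM–6:10 PM = 9 h 54 min; less 45 min break → 9 h 9 min
Wed: 8:00 AM–5:31 PM = 9 h 31 min; less 45 min break → 8 h 46 min
Thu: 8:40 AM–4:18 PM = 7 h 38 min; less 45 min break → 6 h 53 min
Fri: 7:02 AM–3:46 PM = 8 h 44 min; less 45 min break → 7 h 59 min
Sat: 9:07 AM–6:06 PM = 8 h 59 min; less 45 min break → 8 h 14 min
Total worked: 52 h 9 min = 52.15 h.
Threshold 37.5 h → overtime 14 h 39 min, regular 37 h 30 min.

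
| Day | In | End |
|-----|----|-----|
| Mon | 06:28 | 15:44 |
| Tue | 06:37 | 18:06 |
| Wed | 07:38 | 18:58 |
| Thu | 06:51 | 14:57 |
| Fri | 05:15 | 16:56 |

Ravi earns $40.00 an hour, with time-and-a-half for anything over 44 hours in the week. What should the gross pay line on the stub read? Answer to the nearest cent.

$2232.00

Mon: 06:28–15:44 = 9 h 16 min
Tue: 06:37–18:06 = 11 h 29 min
Wed: 07:38–18:58 = 11 h 20 min
Thu: 06:51–14:57 = 8 h 6 min
Fri: 05:15–16:56 = 11 h 41 min
Total worked: 51 h 52 min = 3112 min.
Regular 44 h 0 min = 2640 min at $40.00/h; overtime 7 h 52 min = 472 min at $60.00/h.
Pay = (2640 × $40.00 + 472 × $60.00) ÷ 60 = $2232.00.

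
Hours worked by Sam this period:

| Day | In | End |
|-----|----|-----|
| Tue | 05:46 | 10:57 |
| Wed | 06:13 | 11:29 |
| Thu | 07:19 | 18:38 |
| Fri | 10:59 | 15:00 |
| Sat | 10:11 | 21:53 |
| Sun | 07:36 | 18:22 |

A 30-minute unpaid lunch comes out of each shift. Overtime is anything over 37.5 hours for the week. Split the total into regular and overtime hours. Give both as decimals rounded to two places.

Regular 37.50 hours, overtime 7.75 hours

Tue: 05:46–10:57 = 5 h 11 min; less 30 min break → 4 h 41 min
Wed: 06:13–11:29 = 5 h 16 min; less 30 min break → 4 h 46 min
Thu: 07:19–18:38 = 11 h 19 min; less 30 min break → 10 h 49 min
Fri: 10:59–15:00 = 4 h 1 min; less 30 min break → 3 h 31 min
Sat: 10:11–21:53 = 11 h 42 min; less 30 min break → 11 h 12 min
Sun: 07:36–18:22 = 10 h 46 min; less 30 min break → 10 h 16 min
Total worked: 45 h 15 min = 45.25 h.
Threshold 37.5 h → overtime 7 h 45 min, regular 37 h 30 min.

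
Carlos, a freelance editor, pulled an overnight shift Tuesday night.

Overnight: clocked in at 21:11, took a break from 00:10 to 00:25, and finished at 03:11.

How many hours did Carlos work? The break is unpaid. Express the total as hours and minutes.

Overnight: 21:11 → midnight = 2 h 49 min; midnight → 03:11 = 3 h 11 min; span 6 h 0 min; less 15 min break → 5 h 45 min

5 h 45 min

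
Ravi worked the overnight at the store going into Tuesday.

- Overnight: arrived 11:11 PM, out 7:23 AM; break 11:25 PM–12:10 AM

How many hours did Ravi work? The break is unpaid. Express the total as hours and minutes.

Overnight: 11:11 PM → midnight = 0 h 49 min; midnight → 7:23 AM = 7 h 23 min; span 8 h 12 min; less 45 min break → 7 h 27 min

7 h 27 min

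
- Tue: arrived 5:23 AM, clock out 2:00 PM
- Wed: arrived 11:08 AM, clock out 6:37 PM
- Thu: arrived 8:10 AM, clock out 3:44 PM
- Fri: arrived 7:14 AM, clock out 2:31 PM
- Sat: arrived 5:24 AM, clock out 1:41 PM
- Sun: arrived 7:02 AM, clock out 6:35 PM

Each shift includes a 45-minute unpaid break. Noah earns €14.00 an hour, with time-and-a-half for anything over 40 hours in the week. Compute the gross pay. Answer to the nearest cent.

Tue: 5:23 AM–2:00 PM = 8 h 37 min; less 45 min break → 7 h 52 min
Wed: 11:08 AM–6:37 PM = 7 h 29 min; less 45 min break → 6 h 44 min
Thu: 8:10 AM–3:44 PM = 7 h 34 min; less 45 min break → 6 h 49 min
Fri: 7:14 AM–2:31 PM = 7 h 17 min; less 45 min break → 6 h 32 min
Sat: 5:24 AM–1:41 PM = 8 h 17 min; less 45 min break → 7 h 32 min
Sun: 7:02 AM–6:35 PM = 11 h 33 min; less 45 min break → 10 h 48 min
Total worked: 46 h 17 min = 2777 min.
Regular 40 h 0 min = 2400 min at €14.00/h; overtime 6 h 17 min = 377 min at €21.00/h.
Pay = (2400 × €14.00 + 377 × €21.00) ÷ 60 = €691.95.

€691.95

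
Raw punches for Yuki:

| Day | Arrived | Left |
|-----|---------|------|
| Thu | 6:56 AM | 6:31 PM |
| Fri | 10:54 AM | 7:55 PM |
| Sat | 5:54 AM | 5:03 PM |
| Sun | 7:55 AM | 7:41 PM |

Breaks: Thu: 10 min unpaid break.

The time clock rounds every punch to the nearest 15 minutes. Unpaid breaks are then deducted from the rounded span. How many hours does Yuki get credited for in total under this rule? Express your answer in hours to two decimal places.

Thu: in 6:56 AM→7:00 AM, out 6:31 PM→6:30 PM; 11 h 30 min − 10 min = 11 h 20 min
Fri: in 10:54 AM→11:00 AM, out 7:55 PM→8:00 PM; 9 h 0 min
Sat: in 5:54 AM→6:00 AM, out 5:03 PM→5:00 PM; 11 h 0 min
Sun: in 7:55 AM→8:00 AM, out 7:41 PM→7:45 PM; 11 h 45 min
Total credited: 43 h 5 min.

43.08 hours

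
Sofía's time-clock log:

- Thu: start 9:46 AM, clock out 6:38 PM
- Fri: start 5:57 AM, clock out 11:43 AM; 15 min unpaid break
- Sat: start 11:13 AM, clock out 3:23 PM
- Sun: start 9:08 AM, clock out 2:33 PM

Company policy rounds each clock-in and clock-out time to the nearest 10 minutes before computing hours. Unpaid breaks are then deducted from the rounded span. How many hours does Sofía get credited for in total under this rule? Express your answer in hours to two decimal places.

Thu: in 9:46 AM→9:50 AM, out 6:38 PM→6:40 PM; 8 h 50 min
Fri: in 5:57 AM→6:00 AM, out 11:43 AM→11:40 AM; 5 h 40 min − 15 min = 5 h 25 min
Sat: in 11:13 AM→11:10 AM, out 3:23 PM→3:20 PM; 4 h 10 min
Sun: in 9:08 AM→9:10 AM, out 2:33 PM→2:30 PM; 5 h 20 min
Total credited: 23 h 45 min.

23.75 hours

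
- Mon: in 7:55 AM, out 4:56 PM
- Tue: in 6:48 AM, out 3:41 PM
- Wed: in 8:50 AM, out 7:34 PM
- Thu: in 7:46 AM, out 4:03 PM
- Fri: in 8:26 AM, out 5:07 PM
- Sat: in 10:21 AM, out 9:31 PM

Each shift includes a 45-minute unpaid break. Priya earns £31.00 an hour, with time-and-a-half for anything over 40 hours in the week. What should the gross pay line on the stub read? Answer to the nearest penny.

£1810.40

Mon: 7:55 AM–4:56 PM = 9 h 1 min; less 45 min break → 8 h 16 min
Tue: 6:48 AM–3:41 PM = 8 h 53 min; less 45 min break → 8 h 8 min
Wed: 8:50 AM–7:34 PM = 10 h 44 min; less 45 min break → 9 h 59 min
Thu: 7:46 AM–4:03 PM = 8 h 17 min; less 45 min break → 7 h 32 min
Fri: 8:26 AM–5:07 PM = 8 h 41 min; less 45 min break → 7 h 56 min
Sat: 10:21 AM–9:31 PM = 11 h 10 min; less 45 min break → 10 h 25 min
Total worked: 52 h 16 min = 3136 min.
Regular 40 h 0 min = 2400 min at £31.00/h; overtime 12 h 16 min = 736 min at £46.50/h.
Pay = (2400 × £31.00 + 736 × £46.50) ÷ 60 = £1810.40.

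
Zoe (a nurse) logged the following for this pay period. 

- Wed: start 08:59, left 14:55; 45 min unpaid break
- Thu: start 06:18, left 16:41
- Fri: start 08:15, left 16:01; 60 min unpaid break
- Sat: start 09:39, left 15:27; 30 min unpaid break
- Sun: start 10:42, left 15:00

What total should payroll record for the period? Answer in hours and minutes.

Wed: 08:59–14:55 = 5 h 56 min; less 45 min break → 5 h 11 min
Thu: 06:18–16:41 = 10 h 23 min
Fri: 08:15–16:01 = 7 h 46 min; less 60 min break → 6 h 46 min
Sat: 09:39–15:27 = 5 h 48 min; less 30 min break → 5 h 18 min
Sun: 10:42–15:00 = 4 h 18 min
Total: 5 h 11 min + 10 h 23 min + 6 h 46 min + 5 h 18 min + 4 h 18 min = 31 h 56 min.

31 h 56 min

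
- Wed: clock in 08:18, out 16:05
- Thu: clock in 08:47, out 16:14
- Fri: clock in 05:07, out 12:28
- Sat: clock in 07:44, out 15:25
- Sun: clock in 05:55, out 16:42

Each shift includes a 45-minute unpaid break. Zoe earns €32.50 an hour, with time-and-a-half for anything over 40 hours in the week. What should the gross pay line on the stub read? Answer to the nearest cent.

€1212.25

Wed: 08:18–16:05 = 7 h 47 min; less 45 min break → 7 h 2 min
Thu: 08:47–16:14 = 7 h 27 min; less 45 min break → 6 h 42 min
Fri: 05:07–12:28 = 7 h 21 min; less 45 min break → 6 h 36 min
Sat: 07:44–15:25 = 7 h 41 min; less 45 min break → 6 h 56 min
Sun: 05:55–16:42 = 10 h 47 min; less 45 min break → 10 h 2 min
Total worked: 37 h 18 min = 2238 min.
Regular 37 h 18 min = 2238 min at €32.50/h; overtime 0 h 0 min = 0 min at €48.75/h.
Pay = (2238 × €32.50 + 0 × €48.75) ÷ 60 = €1212.25.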